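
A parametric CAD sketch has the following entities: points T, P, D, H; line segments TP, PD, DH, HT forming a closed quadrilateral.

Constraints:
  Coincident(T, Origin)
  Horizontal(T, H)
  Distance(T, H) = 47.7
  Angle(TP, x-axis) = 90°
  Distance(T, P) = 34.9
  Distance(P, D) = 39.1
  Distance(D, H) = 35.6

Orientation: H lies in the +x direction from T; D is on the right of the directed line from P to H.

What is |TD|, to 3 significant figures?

12.4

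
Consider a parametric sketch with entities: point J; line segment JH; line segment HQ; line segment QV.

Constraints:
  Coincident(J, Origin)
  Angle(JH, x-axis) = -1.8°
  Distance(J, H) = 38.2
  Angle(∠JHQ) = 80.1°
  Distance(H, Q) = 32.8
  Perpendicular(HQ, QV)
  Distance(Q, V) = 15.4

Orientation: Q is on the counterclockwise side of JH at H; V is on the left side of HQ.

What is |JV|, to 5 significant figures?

34.385

J is at the origin; JH runs at -1.8° with length 38.2, so H = 38.2·(cos -1.8°, sin -1.8°) = (38.181, -1.1999). ∠JHQ = 80.1°, so HQ runs at -1.8° + (180° − 80.1°) = 98.100° from the x-axis; with |HQ| = 32.8, Q = H + 32.8·(cos 98.100°, sin 98.100°) = (33.560, 31.273). HQ is perpendicular to QV; with |QV| = 15.4 on the left of HQ, V = Q + 15.4·(-0.99002, -0.14090) = (18.313, 29.103). Then |JV| = |V − J| = 34.385.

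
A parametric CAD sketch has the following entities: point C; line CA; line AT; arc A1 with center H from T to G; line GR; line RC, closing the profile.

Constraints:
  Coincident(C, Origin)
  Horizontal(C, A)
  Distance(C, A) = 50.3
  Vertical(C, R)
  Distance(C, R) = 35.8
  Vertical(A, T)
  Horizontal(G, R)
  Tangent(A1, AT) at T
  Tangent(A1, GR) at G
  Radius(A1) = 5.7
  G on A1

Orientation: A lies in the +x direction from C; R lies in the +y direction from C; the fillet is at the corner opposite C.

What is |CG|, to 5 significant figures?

57.191

C is at the origin; CA is horizontal with |CA| = 50.3 and A on the +x side, so A = (50.300, 0.0000). C and R share the same x with |CR| = 35.8 and R on the +y side, so R = (0.0000, 35.800). The virtual corner opposite C is at (50.300, 35.800). Tangency of A1 to AT means the radius HT is perpendicular to AT and since A1 is tangent to GR there, HG ⟂ GR, with radius 5.7, so the center H sits 5.7 in from both sides at H = (44.600, 30.100). That places the tangent points at T = (50.300, 30.100) on AT and G = (44.600, 35.800) on GR. Then |CG| = |G − C| = 57.191.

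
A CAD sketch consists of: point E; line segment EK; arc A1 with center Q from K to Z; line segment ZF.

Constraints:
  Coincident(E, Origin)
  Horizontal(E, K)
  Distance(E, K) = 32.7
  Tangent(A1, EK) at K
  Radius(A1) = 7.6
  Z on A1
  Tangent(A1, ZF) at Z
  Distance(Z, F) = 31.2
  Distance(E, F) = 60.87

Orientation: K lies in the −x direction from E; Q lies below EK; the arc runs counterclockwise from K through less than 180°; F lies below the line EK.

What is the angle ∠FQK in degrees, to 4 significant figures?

147.2°

E is at the origin; E and K share the same y with |EK| = 32.7 and K on the −x side, so K = (-32.70, 0.000). The tangent condition forces QK to be normal to EK, so Q = K + (0, -7.6) = (-32.70, -7.600). Since QZ ⟂ ZF (tangency), |QF| = √(7.6² + 31.2²) = 32.11 regardless of where Z sits on A1. So F lies on both circle(E, 60.87) and circle(Q, 32.11); the below-EK intersection is F = (-50.08, -34.60). Z is the foot of the tangent from F: Z = (-39.88, -5.117).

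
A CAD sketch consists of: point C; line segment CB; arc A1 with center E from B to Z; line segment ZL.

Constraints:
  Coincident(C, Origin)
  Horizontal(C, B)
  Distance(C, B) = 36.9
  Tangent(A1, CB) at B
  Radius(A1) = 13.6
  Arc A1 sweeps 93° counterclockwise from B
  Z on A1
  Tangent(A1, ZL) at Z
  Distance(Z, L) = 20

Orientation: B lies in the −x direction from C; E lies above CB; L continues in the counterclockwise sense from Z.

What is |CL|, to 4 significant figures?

42.06

On A1, B sits at bearing -90° from E; a 93° counterclockwise sweep puts Z at bearing 3°, so Z = E + 13.6·(cos 3°, sin 3°) = (-23.32, 14.31). The tangent condition forces EZ to be normal to ZL, so ZL runs along (−sin 3°, cos 3°); with |ZL| = 20.0, L = (-24.37, 34.28). Then |CL| = |L − C| = 42.06.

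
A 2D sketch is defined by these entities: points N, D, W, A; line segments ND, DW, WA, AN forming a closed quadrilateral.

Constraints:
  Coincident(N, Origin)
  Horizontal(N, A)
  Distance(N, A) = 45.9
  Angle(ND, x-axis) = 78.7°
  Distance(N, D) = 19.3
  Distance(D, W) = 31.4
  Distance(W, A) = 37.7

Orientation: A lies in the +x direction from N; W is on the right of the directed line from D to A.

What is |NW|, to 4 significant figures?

15.56

Checks: |DW| = 31.40 ✓; |WA| = 37.70 ✓.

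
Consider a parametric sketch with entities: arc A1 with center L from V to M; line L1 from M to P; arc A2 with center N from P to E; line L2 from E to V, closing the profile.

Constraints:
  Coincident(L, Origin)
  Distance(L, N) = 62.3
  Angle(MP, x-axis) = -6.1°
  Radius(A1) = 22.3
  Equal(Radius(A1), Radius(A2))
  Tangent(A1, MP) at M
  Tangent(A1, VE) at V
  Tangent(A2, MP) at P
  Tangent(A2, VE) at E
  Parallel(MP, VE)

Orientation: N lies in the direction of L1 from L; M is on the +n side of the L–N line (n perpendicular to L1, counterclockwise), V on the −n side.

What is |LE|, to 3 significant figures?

66.2

Tangency of A1 to both parallel lines with radius 22.3 puts M and V at L ± 22.3·n: M = (2.37, 22.2), V = (-2.37, -22.2). Equal radii place P and E the same way about N: P = N + 22.3·n = (64.3, 15.6), E = N − 22.3·n = (59.6, -28.8). Then |LE| = |E − L| = 66.2.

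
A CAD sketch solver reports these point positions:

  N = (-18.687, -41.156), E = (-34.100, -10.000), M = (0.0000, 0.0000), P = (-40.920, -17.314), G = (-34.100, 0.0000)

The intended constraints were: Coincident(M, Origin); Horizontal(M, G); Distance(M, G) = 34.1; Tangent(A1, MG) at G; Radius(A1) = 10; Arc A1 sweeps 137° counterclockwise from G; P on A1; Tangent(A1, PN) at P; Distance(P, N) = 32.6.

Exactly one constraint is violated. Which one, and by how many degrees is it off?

Tangent(A1, PN) at P — off by 4.00°.

M = (0.00, 0.00) ✓; M.y = 0.00, G.y = 0.00 ✓; |MG| = 34.10 ✓; ∠(EG, GM) = 90.00° ✓; |EG| = 10.00 ✓; bearing(E→P) − bearing(E→G) = 137.0° ✓; |EP| = 10.00 ✓; ∠(EP, PN) = 94.00° ✗; |PN| = 32.60 ✓.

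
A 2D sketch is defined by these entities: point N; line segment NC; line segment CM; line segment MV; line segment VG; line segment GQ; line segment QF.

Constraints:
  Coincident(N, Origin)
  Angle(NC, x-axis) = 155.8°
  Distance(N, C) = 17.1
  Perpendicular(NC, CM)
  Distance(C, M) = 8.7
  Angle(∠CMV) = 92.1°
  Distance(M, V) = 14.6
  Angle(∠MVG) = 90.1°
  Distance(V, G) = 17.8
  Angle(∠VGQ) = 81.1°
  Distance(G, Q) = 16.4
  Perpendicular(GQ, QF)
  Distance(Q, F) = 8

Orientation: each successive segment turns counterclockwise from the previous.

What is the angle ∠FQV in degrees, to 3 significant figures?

37.8°

∠VGQ = 81.1° gives GQ at 162° from the x-axis; with |GQ| = 16.4, Q = (-13.8, 13.5). GQ is perpendicular to QF, so QF runs at -108°; with |QF| = 8.0, F = (-16.2, 5.85). Then cos ∠FQV = QF·QV / (|QF||QV|), giving 37.8°.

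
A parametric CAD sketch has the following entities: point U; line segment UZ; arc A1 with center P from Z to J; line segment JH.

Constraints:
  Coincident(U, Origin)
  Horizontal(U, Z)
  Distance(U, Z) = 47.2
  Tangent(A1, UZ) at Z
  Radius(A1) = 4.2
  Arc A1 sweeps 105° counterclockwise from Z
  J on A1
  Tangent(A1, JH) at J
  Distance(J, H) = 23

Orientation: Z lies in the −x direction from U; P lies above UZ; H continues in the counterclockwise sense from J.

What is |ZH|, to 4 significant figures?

27.57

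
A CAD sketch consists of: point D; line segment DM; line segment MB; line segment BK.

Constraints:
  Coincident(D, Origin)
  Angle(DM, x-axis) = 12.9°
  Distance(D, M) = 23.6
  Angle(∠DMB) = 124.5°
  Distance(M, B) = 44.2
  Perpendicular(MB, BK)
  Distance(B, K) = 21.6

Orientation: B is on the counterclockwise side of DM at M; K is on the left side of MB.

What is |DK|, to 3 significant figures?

57.6

D is at the origin; DM runs at 12.9° with length 23.6, so M = 23.6·(cos 12.9°, sin 12.9°) = (23.0, 5.27). ∠DMB = 124.5°, so MB runs at 12.9° + (180° − 124.5°) = 68.4° from the x-axis; with |MB| = 44.2, B = M + 44.2·(cos 68.4°, sin 68.4°) = (39.3, 46.4). The perpendicularity gives BK at right angles to MB; with |BK| = 21.6 on the left of MB, K = B + 21.6·(-0.930, 0.368) = (19.2, 54.3). Then |DK| = |K − D| = 57.6.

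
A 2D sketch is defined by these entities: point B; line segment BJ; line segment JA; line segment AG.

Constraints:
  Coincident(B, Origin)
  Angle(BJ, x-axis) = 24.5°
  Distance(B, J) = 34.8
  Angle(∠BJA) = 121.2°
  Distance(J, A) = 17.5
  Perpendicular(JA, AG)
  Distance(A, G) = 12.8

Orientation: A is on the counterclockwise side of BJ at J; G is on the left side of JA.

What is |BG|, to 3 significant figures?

39.4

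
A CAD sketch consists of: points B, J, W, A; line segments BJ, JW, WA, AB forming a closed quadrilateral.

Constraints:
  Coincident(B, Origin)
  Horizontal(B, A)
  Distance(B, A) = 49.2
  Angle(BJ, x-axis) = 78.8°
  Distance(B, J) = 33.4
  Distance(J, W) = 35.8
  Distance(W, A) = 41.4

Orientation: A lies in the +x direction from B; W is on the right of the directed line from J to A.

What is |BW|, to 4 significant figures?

8.462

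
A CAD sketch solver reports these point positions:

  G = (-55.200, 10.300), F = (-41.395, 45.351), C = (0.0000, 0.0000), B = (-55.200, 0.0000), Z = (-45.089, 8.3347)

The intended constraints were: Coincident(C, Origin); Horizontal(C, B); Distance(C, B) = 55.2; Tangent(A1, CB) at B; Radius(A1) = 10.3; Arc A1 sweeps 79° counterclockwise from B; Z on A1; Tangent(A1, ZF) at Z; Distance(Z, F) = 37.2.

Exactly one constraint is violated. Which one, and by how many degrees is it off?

Tangent(A1, ZF) at Z — off by 5.30°.

C = (0.00, 0.00) ✓; C.y = 0.00, B.y = 0.00 ✓; |CB| = 55.20 ✓; ∠(GB, BC) = 90.00° ✓; |GB| = 10.30 ✓; bearing(G→Z) − bearing(G→B) = 79.00° ✓; |GZ| = 10.30 ✓; ∠(GZ, ZF) = 84.70° ✗; |ZF| = 37.20 ✓.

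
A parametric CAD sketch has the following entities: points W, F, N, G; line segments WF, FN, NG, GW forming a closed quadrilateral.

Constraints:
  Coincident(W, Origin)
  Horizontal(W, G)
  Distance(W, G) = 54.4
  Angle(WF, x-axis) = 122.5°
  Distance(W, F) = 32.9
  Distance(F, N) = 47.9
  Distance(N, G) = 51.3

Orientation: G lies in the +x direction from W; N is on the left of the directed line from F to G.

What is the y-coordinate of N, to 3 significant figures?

43.7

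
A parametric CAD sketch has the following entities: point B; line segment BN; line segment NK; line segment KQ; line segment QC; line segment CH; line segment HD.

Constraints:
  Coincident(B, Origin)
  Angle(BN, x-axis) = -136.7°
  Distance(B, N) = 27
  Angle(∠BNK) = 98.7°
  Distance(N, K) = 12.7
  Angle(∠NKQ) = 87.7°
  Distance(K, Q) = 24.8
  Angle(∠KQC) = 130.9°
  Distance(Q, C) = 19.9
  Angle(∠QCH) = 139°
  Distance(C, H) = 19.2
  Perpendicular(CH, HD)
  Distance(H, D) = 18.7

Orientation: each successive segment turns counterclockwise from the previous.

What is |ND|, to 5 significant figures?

28.434

B is at the origin; BN runs at -136.7° with length 27.0, so N = (-19.650, -18.517). ∠BNK = 98.7° gives NK at -55.400° from the x-axis; with |NK| = 12.7, K = (-12.438, -28.971). ∠NKQ = 87.7° gives KQ at 36.900° from the x-axis; with |KQ| = 24.8, Q = (7.3939, -14.081). ∠KQC = 130.9° gives QC at 86.000° from the x-axis; with |QC| = 19.9, C = (8.7821, 5.7710). ∠QCH = 139.0° gives CH at 127.00° from the x-axis; with |CH| = 19.2, H = (-2.7728, 21.105). CH is perpendicular to HD, so HD runs at -143.00°; with |HD| = 18.7, D = (-17.707, 9.8509). Then |ND| = |D − N| = 28.434.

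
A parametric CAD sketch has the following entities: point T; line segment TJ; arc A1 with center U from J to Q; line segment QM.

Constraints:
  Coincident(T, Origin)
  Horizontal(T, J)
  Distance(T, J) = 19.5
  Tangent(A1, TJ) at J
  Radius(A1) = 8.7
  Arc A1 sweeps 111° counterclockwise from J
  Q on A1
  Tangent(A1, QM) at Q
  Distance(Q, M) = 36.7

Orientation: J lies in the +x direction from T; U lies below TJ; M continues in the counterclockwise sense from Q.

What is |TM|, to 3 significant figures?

52.2

T is at the origin; TJ is horizontal with |TJ| = 19.5 and J on the +x side, so J = (19.5, 0.00). A1 meets TJ tangentially, so UJ is at right angles to TJ, so U = J + (0, -8.7) = (19.5, -8.70). On A1, J sits at bearing 90° from U; a 111° counterclockwise sweep puts Q at bearing 201°, so Q = U + 8.7·(cos 201°, sin 201°) = (11.4, -11.8). Tangency of A1 to QM means the radius UQ is perpendicular to QM, so QM runs along (−sin 201°, cos 201°); with |QM| = 36.7, M = (24.5, -46.1). Then |TM| = |M − T| = 52.2.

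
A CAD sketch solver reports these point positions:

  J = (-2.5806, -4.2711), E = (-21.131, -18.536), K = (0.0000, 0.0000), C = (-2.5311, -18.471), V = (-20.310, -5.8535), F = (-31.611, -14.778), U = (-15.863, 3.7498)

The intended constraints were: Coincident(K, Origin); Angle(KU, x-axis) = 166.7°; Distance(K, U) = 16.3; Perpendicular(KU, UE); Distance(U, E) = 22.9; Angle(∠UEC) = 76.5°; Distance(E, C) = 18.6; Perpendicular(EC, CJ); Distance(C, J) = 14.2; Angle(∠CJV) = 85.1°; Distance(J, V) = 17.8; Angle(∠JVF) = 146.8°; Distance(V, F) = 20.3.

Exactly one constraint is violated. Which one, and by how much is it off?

Distance(V, F) = 20.3 — off by 5.90.

K = (0.00, 0.00) ✓; KU at 166.7° ✓; |KU| = 16.30 ✓; ∠(KU, UE) = 90.00° ✓; |UE| = 22.90 ✓; ∠UEC = 76.50° ✓; |EC| = 18.60 ✓; ∠(EC, CJ) = 90.00° ✓; |CJ| = 14.20 ✓; ∠CJV = 85.10° ✓; |JV| = 17.80 ✓; ∠JVF = 146.8° ✓; |VF| = 14.40 ✗.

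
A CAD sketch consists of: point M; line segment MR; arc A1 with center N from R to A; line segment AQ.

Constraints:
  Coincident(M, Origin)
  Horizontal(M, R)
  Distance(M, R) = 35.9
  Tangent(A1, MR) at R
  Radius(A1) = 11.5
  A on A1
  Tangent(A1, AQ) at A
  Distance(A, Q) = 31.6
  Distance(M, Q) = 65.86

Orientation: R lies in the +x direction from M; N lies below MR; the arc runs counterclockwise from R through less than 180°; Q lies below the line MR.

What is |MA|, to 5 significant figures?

34.406

M is at the origin; M and R share the same y with |MR| = 35.9 and R on the +x side, so R = (35.900, 0.0000). Tangency of A1 to MR means the radius NR is perpendicular to MR, so N = R + (0, -11.5) = (35.900, -11.500). Since NA ⟂ AQ (tangency), |NQ| = √(11.5² + 31.6²) = 33.628 regardless of where A sits on A1. So Q lies on both circle(M, 65.86) and circle(N, 33.628); the below-MR intersection is Q = (51.173, -41.459). A is the foot of the tangent from Q: A = (28.059, -19.912).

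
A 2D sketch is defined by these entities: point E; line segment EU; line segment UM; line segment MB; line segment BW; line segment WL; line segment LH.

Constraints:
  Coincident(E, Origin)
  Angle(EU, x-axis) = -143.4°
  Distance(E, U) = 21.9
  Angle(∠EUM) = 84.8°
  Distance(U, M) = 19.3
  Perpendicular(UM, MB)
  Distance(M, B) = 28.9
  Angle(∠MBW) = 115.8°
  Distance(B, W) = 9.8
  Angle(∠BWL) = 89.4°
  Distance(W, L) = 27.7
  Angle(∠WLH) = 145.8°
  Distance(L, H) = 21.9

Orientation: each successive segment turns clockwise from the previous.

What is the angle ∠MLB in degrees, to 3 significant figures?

66.7°

∠MBW = 115.8° gives BW at -32.8° from the x-axis; with |BW| = 9.8, W = (5.27, 13.2). ∠BWL = 89.4° gives WL at -123° from the x-axis; with |WL| = 27.7, L = (-9.98, -9.96). Then cos ∠MLB = LM·LB / (|LM||LB|), giving 66.7°.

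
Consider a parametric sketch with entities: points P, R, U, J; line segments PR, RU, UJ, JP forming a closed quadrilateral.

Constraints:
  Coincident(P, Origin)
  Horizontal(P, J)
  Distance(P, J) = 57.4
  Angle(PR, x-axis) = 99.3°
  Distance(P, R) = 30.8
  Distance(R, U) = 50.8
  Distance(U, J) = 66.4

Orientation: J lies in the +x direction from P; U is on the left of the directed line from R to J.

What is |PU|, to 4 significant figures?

71.26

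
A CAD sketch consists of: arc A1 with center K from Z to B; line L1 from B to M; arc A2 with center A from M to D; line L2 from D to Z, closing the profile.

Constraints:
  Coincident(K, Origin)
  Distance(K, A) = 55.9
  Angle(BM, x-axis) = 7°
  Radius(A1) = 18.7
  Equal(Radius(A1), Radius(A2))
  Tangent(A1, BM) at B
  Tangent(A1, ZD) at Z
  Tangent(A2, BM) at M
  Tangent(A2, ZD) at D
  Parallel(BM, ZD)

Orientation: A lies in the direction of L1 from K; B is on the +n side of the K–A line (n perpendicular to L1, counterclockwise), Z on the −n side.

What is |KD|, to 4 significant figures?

58.94

The slot axis is L1's direction at 7.0°, so u = (cos 7.0°, sin 7.0°) = (0.9925, 0.1219) and n = (−sin 7.0°, cos 7.0°) = (-0.1219, 0.9925). K is at the origin and A lies 55.9 along u from K, so A = 55.9·u = (55.48, 6.812). Tangency of A1 to both parallel lines with radius 18.7 puts B and Z at K ± 18.7·n: B = (-2.279, 18.56), Z = (2.279, -18.56). Equal radii place M and D the same way about A: M = A + 18.7·n = (53.20, 25.37), D = A − 18.7·n = (57.76, -11.75). Then |KD| = |D − K| = 58.94.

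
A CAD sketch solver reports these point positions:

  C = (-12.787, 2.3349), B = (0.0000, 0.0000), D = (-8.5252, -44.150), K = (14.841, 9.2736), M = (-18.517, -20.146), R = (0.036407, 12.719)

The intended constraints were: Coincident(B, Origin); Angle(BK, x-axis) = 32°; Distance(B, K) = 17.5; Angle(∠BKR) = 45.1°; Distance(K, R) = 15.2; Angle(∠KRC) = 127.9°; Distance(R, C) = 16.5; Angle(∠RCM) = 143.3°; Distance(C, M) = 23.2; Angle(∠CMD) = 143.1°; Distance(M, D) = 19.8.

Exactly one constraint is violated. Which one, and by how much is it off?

Distance(M, D) = 19.8 — off by 6.20.

B = (0.00, 0.00) ✓; BK at 32.00° ✓; |BK| = 17.50 ✓; ∠BKR = 45.10° ✓; |KR| = 15.20 ✓; ∠KRC = 127.9° ✓; |RC| = 16.50 ✓; ∠RCM = 143.3° ✓; |CM| = 23.20 ✓; ∠CMD = 143.1° ✓; |MD| = 26.00 ✗.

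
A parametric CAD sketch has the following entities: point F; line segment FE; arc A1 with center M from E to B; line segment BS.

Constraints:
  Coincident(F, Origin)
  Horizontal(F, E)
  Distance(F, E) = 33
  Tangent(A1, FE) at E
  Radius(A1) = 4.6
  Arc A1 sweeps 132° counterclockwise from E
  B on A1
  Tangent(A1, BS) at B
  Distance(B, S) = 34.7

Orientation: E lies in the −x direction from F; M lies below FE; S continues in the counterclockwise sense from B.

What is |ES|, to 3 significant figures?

38.9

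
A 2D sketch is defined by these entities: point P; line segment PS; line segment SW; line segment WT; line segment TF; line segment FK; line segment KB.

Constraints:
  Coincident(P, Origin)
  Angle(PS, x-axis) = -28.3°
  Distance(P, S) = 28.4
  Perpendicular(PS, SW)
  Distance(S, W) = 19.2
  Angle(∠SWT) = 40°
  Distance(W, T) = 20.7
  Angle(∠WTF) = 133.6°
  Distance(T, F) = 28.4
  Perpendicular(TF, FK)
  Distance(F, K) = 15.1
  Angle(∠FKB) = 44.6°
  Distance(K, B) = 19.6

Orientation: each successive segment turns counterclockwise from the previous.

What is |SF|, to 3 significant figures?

26.9

P is at the origin; PS runs at -28.3° with length 28.4, so S = (25.0, -13.5). The perpendicularity gives SW at right angles to PS, so SW runs at 61.7°; with |SW| = 19.2, W = (34.1, 3.44). ∠SWT = 40.0° gives WT at -158° from the x-axis; with |WT| = 20.7, T = (14.9, -4.21). ∠WTF = 133.6° gives TF at -112° from the x-axis; with |TF| = 28.4, F = (4.28, -30.6). Then |SF| = |F − S| = 26.9.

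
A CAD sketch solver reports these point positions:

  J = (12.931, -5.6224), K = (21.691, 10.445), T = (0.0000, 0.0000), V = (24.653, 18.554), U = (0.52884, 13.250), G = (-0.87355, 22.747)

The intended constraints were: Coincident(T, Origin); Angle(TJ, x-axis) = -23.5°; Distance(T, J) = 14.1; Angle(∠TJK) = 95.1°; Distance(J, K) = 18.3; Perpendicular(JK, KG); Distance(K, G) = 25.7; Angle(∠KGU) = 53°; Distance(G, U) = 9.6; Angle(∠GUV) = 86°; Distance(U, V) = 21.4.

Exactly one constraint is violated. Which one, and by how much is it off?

Distance(U, V) = 21.4 — off by 3.30.

T = (0.00, 0.00) ✓; TJ at -23.50° ✓; |TJ| = 14.10 ✓; ∠TJK = 95.10° ✓; |JK| = 18.30 ✓; ∠(JK, KG) = 90.00° ✓; |KG| = 25.70 ✓; ∠KGU = 53.00° ✓; |GU| = 9.600 ✓; ∠GUV = 86.00° ✓; |UV| = 24.70 ✗.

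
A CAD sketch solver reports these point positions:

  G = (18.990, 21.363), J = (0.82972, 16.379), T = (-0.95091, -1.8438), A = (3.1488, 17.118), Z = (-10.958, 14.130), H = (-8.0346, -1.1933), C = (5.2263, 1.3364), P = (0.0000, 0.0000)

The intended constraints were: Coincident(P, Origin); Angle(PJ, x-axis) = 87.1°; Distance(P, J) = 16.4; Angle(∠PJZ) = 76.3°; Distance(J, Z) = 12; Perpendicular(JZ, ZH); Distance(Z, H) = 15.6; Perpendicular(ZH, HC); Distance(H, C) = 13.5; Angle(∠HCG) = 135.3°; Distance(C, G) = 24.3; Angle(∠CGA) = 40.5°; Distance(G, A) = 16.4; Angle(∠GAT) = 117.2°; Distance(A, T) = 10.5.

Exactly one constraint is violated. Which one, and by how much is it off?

Distance(A, T) = 10.5 — off by 8.90.

P = (0.00, 0.00) ✓; PJ at 87.10° ✓; |PJ| = 16.40 ✓; ∠PJZ = 76.30° ✓; |JZ| = 12.00 ✓; ∠(JZ, ZH) = 90.00° ✓; |ZH| = 15.60 ✓; ∠(ZH, HC) = 90.00° ✓; |HC| = 13.50 ✓; ∠HCG = 135.3° ✓; |CG| = 24.30 ✓; ∠CGA = 40.50° ✓; |GA| = 16.40 ✓; ∠GAT = 117.2° ✓; |AT| = 19.40 ✗.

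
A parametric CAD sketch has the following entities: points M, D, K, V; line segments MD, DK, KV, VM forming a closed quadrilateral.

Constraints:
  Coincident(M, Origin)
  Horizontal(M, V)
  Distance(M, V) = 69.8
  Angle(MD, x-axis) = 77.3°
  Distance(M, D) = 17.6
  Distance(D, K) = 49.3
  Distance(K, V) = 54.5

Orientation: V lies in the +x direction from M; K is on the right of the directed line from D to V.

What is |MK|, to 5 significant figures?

36.492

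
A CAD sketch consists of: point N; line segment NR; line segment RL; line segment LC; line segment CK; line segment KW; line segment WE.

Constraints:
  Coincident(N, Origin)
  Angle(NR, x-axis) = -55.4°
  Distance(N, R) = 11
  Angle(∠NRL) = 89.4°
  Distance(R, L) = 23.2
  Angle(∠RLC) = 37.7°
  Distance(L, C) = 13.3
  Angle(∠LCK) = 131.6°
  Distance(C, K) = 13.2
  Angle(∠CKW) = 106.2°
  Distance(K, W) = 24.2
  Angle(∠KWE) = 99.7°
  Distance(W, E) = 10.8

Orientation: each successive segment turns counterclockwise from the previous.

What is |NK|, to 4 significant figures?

5.333

N is at the origin; NR runs at -55.4° with length 11.0, so R = (6.246, -9.055). ∠NRL = 89.4° gives RL at 35.20° from the x-axis; with |RL| = 23.2, L = (25.20, 4.319). ∠RLC = 37.7° gives LC at 177.5° from the x-axis; with |LC| = 13.3, C = (11.92, 4.899). ∠LCK = 131.6° gives CK at -134.1° from the x-axis; with |CK| = 13.2, K = (2.731, -4.580). Then |NK| = |K − N| = 5.333.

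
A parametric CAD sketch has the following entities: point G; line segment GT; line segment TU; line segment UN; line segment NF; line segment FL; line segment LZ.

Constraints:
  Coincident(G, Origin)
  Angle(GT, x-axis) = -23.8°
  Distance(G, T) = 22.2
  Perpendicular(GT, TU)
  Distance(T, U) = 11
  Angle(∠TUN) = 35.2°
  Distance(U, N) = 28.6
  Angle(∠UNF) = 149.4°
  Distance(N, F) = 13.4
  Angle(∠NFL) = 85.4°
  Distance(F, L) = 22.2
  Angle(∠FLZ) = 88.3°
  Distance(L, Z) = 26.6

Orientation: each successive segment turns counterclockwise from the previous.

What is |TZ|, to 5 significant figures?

3.9454

G is at the origin; GT runs at -23.8° with length 22.2, so T = (20.312, -8.9587). GT ⟂ TU, so TU runs at 66.200°; with |TU| = 11.0, U = (24.751, 1.1059). ∠TUN = 35.2° gives UN at -149.00° from the x-axis; with |UN| = 28.6, N = (0.23612, -13.624). ∠UNF = 149.4° gives NF at -118.40° from the x-axis; with |NF| = 13.4, F = (-6.1372, -25.412). ∠NFL = 85.4° gives FL at -23.800° from the x-axis; with |FL| = 22.2, L = (14.175, -34.370). ∠FLZ = 88.3° gives LZ at 67.900° from the x-axis; with |LZ| = 26.6, Z = (24.182, -9.7246). Then |TZ| = |Z − T| = 3.9454.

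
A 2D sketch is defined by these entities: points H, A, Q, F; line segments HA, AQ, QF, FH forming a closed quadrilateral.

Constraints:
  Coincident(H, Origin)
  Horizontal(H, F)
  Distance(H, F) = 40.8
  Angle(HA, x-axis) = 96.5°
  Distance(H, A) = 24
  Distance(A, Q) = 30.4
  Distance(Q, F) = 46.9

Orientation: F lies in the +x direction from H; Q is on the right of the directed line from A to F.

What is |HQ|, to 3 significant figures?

8.55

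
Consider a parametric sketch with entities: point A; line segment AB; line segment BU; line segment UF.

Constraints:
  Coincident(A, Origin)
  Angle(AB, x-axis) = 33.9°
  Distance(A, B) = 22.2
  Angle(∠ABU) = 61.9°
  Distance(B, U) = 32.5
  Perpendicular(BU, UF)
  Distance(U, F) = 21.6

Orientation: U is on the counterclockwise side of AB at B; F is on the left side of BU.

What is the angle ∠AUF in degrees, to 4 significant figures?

48.38°

A is at the origin; AB runs at 33.9° with length 22.2, so B = 22.2·(cos 33.9°, sin 33.9°) = (18.43, 12.38). ∠ABU = 61.9°, so BU runs at 33.9° + (180° − 61.9°) = 152.0° from the x-axis; with |BU| = 32.5, U = B + 32.5·(cos 152.0°, sin 152.0°) = (-10.27, 27.64). BU is perpendicular to UF; with |UF| = 21.6 on the left of BU, F = U + 21.6·(-0.4695, -0.8829) = (-20.41, 8.568). Then cos ∠AUF = UA·UF / (|UA||UF|), giving 48.38°.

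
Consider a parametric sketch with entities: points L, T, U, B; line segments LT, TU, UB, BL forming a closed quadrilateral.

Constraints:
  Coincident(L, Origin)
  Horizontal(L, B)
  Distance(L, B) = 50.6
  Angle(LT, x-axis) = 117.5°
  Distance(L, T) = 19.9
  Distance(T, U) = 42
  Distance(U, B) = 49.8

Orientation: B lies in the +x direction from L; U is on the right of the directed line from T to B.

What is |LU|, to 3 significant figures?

22.4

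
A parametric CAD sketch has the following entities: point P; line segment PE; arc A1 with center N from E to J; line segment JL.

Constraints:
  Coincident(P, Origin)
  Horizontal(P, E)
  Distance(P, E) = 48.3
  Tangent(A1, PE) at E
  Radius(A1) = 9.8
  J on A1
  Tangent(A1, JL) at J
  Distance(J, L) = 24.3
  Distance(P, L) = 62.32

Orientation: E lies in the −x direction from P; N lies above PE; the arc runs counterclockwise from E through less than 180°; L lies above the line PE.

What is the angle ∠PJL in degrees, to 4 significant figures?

137.7°

P is at the origin; PE is horizontal with |PE| = 48.3 and E on the −x side, so E = (-48.30, 0.000). A1 meets PE tangentially, so NE is at right angles to PE, so N = E + (0, 9.8) = (-48.30, 9.800). Since NJ ⟂ JL (tangency), |NL| = √(9.8² + 24.3²) = 26.20 regardless of where J sits on A1. So L lies on both circle(P, 62.32) and circle(N, 26.20); the above-PE intersection is L = (-50.96, 35.87). J is the foot of the tangent from L: J = (-39.63, 14.37).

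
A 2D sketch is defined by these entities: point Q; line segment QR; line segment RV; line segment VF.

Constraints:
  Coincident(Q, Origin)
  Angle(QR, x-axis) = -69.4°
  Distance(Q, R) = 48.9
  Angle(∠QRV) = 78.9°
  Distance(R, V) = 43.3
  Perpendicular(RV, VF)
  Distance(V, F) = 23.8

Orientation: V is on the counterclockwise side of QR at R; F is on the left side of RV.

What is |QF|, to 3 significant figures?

41.6

Q is at the origin; QR runs at -69.4° with length 48.9, so R = 48.9·(cos -69.4°, sin -69.4°) = (17.2, -45.8). ∠QRV = 78.9°, so RV runs at -69.4° + (180° − 78.9°) = 31.7° from the x-axis; with |RV| = 43.3, V = R + 43.3·(cos 31.7°, sin 31.7°) = (54.0, -23.0). RV is perpendicular to VF; with |VF| = 23.8 on the left of RV, F = V + 23.8·(-0.525, 0.851) = (41.5, -2.77). Then |QF| = |F − Q| = 41.6.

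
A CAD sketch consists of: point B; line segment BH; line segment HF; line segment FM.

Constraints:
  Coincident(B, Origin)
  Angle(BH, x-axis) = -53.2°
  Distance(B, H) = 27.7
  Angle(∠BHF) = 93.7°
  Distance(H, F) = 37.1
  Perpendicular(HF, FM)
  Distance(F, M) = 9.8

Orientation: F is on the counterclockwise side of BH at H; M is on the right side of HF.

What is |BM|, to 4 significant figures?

53.98

B is at the origin; BH runs at -53.2° with length 27.7, so H = 27.7·(cos -53.2°, sin -53.2°) = (16.59, -22.18). ∠BHF = 93.7°, so HF runs at -53.2° + (180° − 93.7°) = 33.10° from the x-axis; with |HF| = 37.1, F = H + 37.1·(cos 33.10°, sin 33.10°) = (47.67, -1.920). The perpendicularity gives FM at right angles to HF; with |FM| = 9.8 on the right of HF, M = F + 9.8·(0.5461, -0.8377) = (53.02, -10.13). Then |BM| = |M − B| = 53.98.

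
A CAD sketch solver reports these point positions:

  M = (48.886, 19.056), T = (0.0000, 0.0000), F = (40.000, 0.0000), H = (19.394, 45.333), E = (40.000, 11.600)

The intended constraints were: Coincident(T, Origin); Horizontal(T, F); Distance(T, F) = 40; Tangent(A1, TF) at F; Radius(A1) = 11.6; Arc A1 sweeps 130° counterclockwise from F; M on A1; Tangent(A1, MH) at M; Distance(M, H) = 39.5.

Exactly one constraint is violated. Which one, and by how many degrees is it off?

Tangent(A1, MH) at M — off by 8.30°.

T = (0.00, 0.00) ✓; T.y = 0.00, F.y = 0.00 ✓; |TF| = 40.00 ✓; ∠(EF, FT) = 90.00° ✓; |EF| = 11.60 ✓; bearing(E→M) − bearing(E→F) = 130.0° ✓; |EM| = 11.60 ✓; ∠(EM, MH) = 81.70° ✗; |MH| = 39.50 ✓.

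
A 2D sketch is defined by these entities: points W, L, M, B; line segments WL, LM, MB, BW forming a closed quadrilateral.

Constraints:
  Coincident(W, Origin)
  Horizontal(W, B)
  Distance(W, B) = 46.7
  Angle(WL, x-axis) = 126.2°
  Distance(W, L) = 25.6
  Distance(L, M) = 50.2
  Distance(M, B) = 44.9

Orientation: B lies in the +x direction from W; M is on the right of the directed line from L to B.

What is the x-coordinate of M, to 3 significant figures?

8.52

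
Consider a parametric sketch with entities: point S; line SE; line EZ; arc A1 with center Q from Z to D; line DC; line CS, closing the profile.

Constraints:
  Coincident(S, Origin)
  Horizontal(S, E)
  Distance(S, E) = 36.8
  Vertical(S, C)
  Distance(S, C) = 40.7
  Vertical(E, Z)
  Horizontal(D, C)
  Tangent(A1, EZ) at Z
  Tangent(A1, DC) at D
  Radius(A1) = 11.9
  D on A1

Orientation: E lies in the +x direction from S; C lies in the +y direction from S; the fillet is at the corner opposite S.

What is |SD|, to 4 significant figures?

47.71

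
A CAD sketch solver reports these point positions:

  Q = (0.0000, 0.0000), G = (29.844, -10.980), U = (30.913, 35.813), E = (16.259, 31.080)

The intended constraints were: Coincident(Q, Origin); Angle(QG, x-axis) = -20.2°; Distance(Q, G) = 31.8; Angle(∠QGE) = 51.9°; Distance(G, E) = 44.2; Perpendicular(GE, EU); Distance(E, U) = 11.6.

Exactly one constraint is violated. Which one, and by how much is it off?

Distance(E, U) = 11.6 — off by 3.80.

Q = (0.00, 0.00) ✓; QG at -20.20° ✓; |QG| = 31.80 ✓; ∠QGE = 51.90° ✓; |GE| = 44.20 ✓; ∠(GE, EU) = 90.00° ✓; |EU| = 15.40 ✗.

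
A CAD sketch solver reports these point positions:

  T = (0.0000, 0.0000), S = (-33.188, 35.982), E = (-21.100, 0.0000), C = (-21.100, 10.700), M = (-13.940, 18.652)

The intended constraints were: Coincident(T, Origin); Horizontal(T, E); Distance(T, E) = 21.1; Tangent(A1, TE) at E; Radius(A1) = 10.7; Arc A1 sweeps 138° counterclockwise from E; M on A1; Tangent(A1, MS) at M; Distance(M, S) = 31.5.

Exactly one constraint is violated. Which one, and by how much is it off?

Distance(M, S) = 31.5 — off by 5.60.

T = (0.00, 0.00) ✓; T.y = 0.00, E.y = 0.00 ✓; |TE| = 21.10 ✓; ∠(CE, ET) = 90.00° ✓; |CE| = 10.70 ✓; bearing(C→M) − bearing(C→E) = 138.0° ✓; |CM| = 10.70 ✓; ∠(CM, MS) = 90.00° ✓; |MS| = 25.90 ✗.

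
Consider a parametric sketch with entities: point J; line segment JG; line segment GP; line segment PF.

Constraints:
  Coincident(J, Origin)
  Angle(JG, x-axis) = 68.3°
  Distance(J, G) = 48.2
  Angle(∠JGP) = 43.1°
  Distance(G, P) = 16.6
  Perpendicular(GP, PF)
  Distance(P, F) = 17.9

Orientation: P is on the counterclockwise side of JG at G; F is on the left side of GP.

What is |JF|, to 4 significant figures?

23.91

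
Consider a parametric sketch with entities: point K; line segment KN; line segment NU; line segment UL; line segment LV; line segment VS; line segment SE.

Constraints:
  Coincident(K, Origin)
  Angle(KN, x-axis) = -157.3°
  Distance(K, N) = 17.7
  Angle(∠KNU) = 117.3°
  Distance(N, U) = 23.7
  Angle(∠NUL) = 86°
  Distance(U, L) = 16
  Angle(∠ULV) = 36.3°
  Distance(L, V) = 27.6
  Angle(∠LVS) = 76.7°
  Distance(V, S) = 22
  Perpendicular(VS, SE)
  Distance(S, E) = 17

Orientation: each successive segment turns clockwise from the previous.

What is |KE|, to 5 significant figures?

44.606

∠LVS = 76.7° gives VS at 159.00° from the x-axis; with |VS| = 22.0, S = (-47.606, 0.44592). The perpendicularity gives SE at right angles to VS, so SE runs at 69.000°; with |SE| = 17.0, E = (-41.514, 16.317). Then |KE| = |E − K| = 44.606.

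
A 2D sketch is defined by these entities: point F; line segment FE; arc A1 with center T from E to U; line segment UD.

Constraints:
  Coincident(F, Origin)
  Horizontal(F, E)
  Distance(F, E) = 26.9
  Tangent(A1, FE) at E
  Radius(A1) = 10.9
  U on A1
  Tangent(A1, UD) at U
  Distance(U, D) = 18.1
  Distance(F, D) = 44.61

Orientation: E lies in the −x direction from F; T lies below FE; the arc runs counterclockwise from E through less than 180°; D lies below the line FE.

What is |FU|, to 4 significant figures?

39.91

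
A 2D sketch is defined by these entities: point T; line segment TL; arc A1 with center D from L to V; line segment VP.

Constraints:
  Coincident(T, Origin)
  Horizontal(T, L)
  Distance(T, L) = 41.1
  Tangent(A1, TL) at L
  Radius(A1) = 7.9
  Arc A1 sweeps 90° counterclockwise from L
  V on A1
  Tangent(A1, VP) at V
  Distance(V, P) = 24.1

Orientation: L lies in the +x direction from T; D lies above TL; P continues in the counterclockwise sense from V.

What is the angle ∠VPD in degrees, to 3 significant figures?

18.1°

On A1, L sits at bearing -90° from D; a 90° counterclockwise sweep puts V at bearing 0°, so V = D + 7.9·(cos 0°, sin 0°) = (49.0, 7.90). A1 meets VP tangentially, so DV is at right angles to VP, so VP runs along (−sin 0°, cos 0°); with |VP| = 24.1, P = (49.0, 32.0). Then cos ∠VPD = PV·PD / (|PV||PD|), giving 18.1°.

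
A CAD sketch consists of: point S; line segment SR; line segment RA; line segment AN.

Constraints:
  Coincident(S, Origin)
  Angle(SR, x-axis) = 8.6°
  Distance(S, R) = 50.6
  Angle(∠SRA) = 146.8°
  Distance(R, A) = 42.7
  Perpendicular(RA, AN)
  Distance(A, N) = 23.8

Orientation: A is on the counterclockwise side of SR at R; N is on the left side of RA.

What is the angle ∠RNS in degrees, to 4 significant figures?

31.76°

S is at the origin; SR runs at 8.6° with length 50.6, so R = 50.6·(cos 8.6°, sin 8.6°) = (50.03, 7.566). ∠SRA = 146.8°, so RA runs at 8.6° + (180° − 146.8°) = 41.80° from the x-axis; with |RA| = 42.7, A = R + 42.7·(cos 41.80°, sin 41.80°) = (81.86, 36.03). RA ⟂ AN; with |AN| = 23.8 on the left of RA, N = A + 23.8·(-0.6665, 0.7455) = (66.00, 53.77). Then cos ∠RNS = NR·NS / (|NR||NS|), giving 31.76°.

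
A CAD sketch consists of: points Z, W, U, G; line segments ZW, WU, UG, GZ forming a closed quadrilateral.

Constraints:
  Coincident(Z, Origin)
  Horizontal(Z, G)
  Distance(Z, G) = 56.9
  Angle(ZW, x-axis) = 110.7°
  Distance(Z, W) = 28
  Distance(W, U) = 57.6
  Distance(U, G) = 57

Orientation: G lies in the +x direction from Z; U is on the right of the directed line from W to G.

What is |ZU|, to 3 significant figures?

29.7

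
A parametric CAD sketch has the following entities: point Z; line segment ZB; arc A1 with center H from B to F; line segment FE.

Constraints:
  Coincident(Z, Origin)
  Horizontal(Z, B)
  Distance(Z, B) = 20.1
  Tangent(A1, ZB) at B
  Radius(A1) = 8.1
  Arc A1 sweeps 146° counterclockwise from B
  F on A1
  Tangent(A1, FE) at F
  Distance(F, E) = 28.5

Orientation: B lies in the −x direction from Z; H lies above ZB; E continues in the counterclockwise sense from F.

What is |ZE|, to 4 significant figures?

49.82

Z is at the origin; ZB is horizontal with |ZB| = 20.1 and B on the −x side, so B = (-20.10, 0.000). A1 meets ZB tangentially, so HB is at right angles to ZB, so H = B + (0, 8.1) = (-20.10, 8.100). On A1, B sits at bearing -90° from H; a 146° counterclockwise sweep puts F at bearing 56°, so F = H + 8.1·(cos 56°, sin 56°) = (-15.57, 14.82). Since A1 is tangent to FE there, HF ⟂ FE, so FE runs along (−sin 56°, cos 56°); with |FE| = 28.5, E = (-39.20, 30.75). Then |ZE| = |E − Z| = 49.82.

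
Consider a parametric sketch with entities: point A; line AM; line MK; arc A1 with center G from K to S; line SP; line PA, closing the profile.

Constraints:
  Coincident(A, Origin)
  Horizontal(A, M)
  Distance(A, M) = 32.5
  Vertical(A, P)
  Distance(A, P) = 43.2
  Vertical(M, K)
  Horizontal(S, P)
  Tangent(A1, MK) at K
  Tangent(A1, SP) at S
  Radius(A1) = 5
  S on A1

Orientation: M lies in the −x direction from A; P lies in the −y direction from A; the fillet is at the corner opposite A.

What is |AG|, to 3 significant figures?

47.1

A is at the origin; A and M share the same y with |AM| = 32.5 and M on the −x side, so M = (-32.5, 0.00). AP is vertical with |AP| = 43.2 and P on the −y side, so P = (0.00, -43.2). The virtual corner opposite A is at (-32.5, -43.2). Tangency of A1 to MK means the radius GK is perpendicular to MK and A1 meets SP tangentially, so GS is at right angles to SP, with radius 5.0, so the center G sits 5.0 in from both sides at G = (-27.5, -38.2). Then |AG| = |G − A| = 47.1.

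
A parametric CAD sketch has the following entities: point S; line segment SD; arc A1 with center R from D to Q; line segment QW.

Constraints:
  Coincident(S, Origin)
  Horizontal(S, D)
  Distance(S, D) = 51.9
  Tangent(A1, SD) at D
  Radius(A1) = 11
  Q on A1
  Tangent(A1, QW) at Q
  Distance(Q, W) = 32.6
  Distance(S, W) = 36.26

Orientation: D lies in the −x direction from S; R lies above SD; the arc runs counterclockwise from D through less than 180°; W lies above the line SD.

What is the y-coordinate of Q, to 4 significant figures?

3.836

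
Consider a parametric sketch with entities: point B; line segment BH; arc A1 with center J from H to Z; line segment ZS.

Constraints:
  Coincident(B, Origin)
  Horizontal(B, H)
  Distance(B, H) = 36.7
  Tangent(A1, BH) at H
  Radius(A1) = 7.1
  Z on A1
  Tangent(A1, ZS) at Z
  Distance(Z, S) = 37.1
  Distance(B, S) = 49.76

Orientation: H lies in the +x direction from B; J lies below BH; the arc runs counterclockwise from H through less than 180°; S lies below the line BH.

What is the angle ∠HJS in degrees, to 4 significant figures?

162.0°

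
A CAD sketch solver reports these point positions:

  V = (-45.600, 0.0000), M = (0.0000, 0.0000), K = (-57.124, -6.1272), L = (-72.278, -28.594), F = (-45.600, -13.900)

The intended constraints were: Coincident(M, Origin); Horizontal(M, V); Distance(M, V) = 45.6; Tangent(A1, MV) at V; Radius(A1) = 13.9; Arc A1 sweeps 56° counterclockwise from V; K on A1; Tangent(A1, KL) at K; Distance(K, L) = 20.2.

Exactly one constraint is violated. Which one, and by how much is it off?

Distance(K, L) = 20.2 — off by 6.90.

M = (0.00, 0.00) ✓; M.y = 0.00, V.y = 0.00 ✓; |MV| = 45.60 ✓; ∠(FV, VM) = 90.00° ✓; |FV| = 13.90 ✓; bearing(F→K) − bearing(F→V) = 56.00° ✓; |FK| = 13.90 ✓; ∠(FK, KL) = 90.00° ✓; |KL| = 27.10 ✗.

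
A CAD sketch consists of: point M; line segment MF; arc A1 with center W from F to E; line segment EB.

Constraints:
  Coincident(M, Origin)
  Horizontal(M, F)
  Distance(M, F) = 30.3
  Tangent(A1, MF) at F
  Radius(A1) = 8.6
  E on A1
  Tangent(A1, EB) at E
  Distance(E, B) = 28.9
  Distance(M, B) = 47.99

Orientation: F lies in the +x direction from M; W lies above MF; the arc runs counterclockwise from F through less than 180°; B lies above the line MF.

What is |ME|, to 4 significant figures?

40.08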